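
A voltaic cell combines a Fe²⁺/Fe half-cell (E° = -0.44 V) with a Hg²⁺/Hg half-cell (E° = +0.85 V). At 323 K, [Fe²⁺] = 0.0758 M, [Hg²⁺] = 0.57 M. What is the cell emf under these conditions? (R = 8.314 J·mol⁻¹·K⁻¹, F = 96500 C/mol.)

1.32 V

The Hg²⁺/Hg couple has the higher reduction potential and acts as the cathode, so E°_cell = +0.85 − (-0.44) = 1.29 V.
Balancing electrons gives n = 2; the reaction quotient is Q = [Fe²⁺]/[Hg²⁺] = 0.133.
E = E° − (RT/nF) ln Q = 1.29 − (8.314×323)/(2×96500) × (-2.018) = 1.290 + 0.028 = 1.318 V.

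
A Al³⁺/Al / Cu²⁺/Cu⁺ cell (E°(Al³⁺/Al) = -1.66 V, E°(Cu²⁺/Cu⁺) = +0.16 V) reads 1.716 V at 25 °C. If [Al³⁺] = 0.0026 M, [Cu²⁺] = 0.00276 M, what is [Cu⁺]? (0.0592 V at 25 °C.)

1.1 M

From the Nernst equation, log Q = n(E° − E)/0.0592 = 3(1.82 − 1.716)/0.0592 = 5.270, so Q = 1.86 × 10^5.
With Q = [Al³⁺]·[Cu⁺]^3/[Cu²⁺]^3 and the known concentrations, [Cu⁺]^3 in the numerator gives [Cu⁺] = 1.1 M.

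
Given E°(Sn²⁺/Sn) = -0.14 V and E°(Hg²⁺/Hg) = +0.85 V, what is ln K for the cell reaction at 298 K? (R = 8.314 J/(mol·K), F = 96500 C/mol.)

ln K = 77.1

E°_cell = +0.85 − (-0.14) = 0.99 V, with n = 2 electrons transferred.
At equilibrium E = 0, so the Nernst equation gives ln K = nFE°/RT = (2)(96500)(0.99)/((8.314)(298)) = 77.12.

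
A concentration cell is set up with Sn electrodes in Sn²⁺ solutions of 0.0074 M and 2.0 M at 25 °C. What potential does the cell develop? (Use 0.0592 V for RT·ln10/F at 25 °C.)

0.072 V

Both half-cells are Sn²⁺/Sn, so E°_cell = 0. The concentrated side is the cathode; the cell reaction moves Sn²⁺ from high to low concentration with n = 2.
Q = [Sn²⁺]_dilute/[Sn²⁺]_conc = 0.0074/2.0 = 0.00370.
E = 0 − (0.0592/2) log Q = −(0.0592/2)(-2.432) = 0.0720 V.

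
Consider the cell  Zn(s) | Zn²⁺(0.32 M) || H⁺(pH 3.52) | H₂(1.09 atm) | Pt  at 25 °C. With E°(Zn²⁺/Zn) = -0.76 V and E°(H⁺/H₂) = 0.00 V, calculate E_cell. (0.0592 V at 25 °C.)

The hydrogen couple is the cathode, so E°_cell = 0.76 V; n = 2.
[H⁺] = 10^(−3.52) = 3 × 10^-4 M, and Q = [Zn²⁺]·P(H₂) / [H⁺]^2 = 3.82 × 10^6.
E = E° − (0.0592/2) log Q = 0.76 − (0.0592/2)(6.583) = 0.565 V.

0.57 V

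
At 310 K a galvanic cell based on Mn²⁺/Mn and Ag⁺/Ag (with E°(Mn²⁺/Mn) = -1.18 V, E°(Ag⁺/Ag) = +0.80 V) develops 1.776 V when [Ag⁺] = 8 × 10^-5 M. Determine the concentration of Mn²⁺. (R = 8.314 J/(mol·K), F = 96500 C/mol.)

0.028 M

From the Nernst equation, ln Q = nF(E° − E)/RT = 2×96500×(1.98 − 1.776)/(8.314×310) = 15.276, so Q = 4.31 × 10^6.
With Q = [Mn²⁺]/[Ag⁺]^2 and the known concentrations, [Mn²⁺] in the numerator gives [Mn²⁺] = 0.028 M.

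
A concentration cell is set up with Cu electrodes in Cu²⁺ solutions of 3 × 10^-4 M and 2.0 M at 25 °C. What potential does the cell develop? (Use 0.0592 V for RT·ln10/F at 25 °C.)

0.11 V

Both half-cells are Cu²⁺/Cu, so E°_cell = 0. The concentrated side is the cathode; the cell reaction moves Cu²⁺ from high to low concentration with n = 2.
Q = [Cu²⁺]_dilute/[Cu²⁺]_conc = 3 × 10^-4/2.0 = 1.5 × 10^-4.
E = 0 − (0.0592/2) log Q = −(0.0592/2)(-3.824) = 0.1132 V.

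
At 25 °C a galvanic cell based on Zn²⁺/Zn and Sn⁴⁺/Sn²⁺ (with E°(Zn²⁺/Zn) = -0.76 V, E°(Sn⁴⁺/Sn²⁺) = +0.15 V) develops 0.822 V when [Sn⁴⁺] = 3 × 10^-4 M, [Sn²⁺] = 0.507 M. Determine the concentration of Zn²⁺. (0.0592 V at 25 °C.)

From the Nernst equation, log Q = n(E° − E)/0.0592 = 2(0.91 − 0.822)/0.0592 = 2.973, so Q = 940.
With Q = [Zn²⁺]·[Sn²⁺]/[Sn⁴⁺] and the known concentrations, [Zn²⁺] in the numerator gives [Zn²⁺] = 0.56 M.

0.56 M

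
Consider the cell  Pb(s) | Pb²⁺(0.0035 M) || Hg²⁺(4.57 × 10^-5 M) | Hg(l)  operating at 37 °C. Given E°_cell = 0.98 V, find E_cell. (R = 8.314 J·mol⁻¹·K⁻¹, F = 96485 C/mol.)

Balancing electrons gives n = 2; the reaction quotient is Q = [Pb²⁺]/[Hg²⁺] = 76.6.
E = E° − (RT/nF) ln Q = 0.98 − (8.314×310)/(2×96485) × (4.338) = 0.980 − 0.058 = 0.922 V.

0.922 V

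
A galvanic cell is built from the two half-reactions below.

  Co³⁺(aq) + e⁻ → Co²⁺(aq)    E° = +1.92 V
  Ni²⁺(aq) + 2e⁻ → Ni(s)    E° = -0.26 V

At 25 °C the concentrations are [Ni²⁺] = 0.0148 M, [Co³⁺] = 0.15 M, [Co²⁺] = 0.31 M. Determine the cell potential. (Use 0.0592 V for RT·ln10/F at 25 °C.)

2.22 V

The Co³⁺/Co²⁺ couple has the higher reduction potential and acts as the cathode, so E°_cell = +1.92 − (-0.26) = 2.18 V.
Balancing electrons gives n = 2; the reaction quotient is Q = [Ni²⁺]·[Co²⁺]^2/[Co³⁺]^2 = 0.0632.
At 25 °C, E = E° − (0.0592/n) log Q = 2.18 − (0.0592/2)(-1.199) = 2.180 + 0.035 = 2.215 V.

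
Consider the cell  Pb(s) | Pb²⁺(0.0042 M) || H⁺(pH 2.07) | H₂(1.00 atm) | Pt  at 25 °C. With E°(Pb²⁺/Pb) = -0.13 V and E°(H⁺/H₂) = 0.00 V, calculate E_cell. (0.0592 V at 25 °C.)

0.078 V

The hydrogen couple is the cathode, so E°_cell = 0.13 V; n = 2.
[H⁺] = 10^(−2.07) = 0.0085 M, and Q = [Pb²⁺]·P(H₂) / [H⁺]^2 = 58.0.
E = E° − (0.0592/2) log Q = 0.13 − (0.0592/2)(1.763) = 0.078 V.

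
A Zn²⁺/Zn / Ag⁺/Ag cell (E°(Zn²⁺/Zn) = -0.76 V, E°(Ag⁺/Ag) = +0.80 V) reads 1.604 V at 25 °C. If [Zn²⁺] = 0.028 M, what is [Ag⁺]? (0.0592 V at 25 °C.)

0.93 M

From the Nernst equation, log Q = n(E° − E)/0.0592 = 2(1.56 − 1.604)/0.0592 = -1.486, so Q = 0.0326.
With Q = [Zn²⁺]/[Ag⁺]^2 and the known concentrations, [Ag⁺]^2 in the denominator gives [Ag⁺] = 0.93 M.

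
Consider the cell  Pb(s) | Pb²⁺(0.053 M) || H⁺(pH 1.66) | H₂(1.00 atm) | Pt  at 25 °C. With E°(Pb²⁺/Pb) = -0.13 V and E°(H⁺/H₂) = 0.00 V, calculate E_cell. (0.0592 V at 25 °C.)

0.069 V

The hydrogen couple is the cathode, so E°_cell = 0.13 V; n = 2.
[H⁺] = 10^(−1.66) = 0.022 M, and Q = [Pb²⁺]·P(H₂) / [H⁺]^2 = 111.
E = E° − (0.0592/2) log Q = 0.13 − (0.0592/2)(2.044) = 0.069 V.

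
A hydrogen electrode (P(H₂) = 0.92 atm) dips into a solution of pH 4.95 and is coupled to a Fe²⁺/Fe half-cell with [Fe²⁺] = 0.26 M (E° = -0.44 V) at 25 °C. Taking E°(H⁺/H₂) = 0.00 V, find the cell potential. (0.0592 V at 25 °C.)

0.17 V

The hydrogen couple is the cathode, so E°_cell = 0.44 V; n = 2.
[H⁺] = 10^(−4.95) = 1.1 × 10^-5 M, and Q = [Fe²⁺]·P(H₂) / [H⁺]^2 = 1.9 × 10^9.
E = E° − (0.0592/2) log Q = 0.44 − (0.0592/2)(9.279) = 0.165 V.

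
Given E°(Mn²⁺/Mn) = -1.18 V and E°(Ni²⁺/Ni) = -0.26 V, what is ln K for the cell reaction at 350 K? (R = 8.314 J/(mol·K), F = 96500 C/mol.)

E°_cell = -0.26 − (-1.18) = 0.92 V, with n = 2 electrons transferred.
At equilibrium E = 0, so the Nernst equation gives ln K = nFE°/RT = (2)(96500)(0.92)/((8.314)(350)) = 61.02.

ln K = 61.0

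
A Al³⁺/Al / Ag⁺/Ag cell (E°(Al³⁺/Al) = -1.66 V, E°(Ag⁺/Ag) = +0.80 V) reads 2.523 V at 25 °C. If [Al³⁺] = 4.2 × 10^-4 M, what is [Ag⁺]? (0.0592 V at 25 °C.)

0.87 M

From the Nernst equation, log Q = n(E° − E)/0.0592 = 3(2.46 − 2.523)/0.0592 = -3.193, so Q = 6.42 × 10^-4.
With Q = [Al³⁺]/[Ag⁺]^3 and the known concentrations, [Ag⁺]^3 in the denominator gives [Ag⁺] = 0.87 M.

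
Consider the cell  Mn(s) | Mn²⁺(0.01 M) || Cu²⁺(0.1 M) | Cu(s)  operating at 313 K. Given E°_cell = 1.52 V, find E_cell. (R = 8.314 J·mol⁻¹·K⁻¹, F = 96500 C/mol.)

1.55 V

Balancing electrons gives n = 2; the reaction quotient is Q = [Mn²⁺]/[Cu²⁺] = 0.100.
E = E° − (RT/nF) ln Q = 1.52 − (8.314×313)/(2×96500) × (-2.303) = 1.520 + 0.031 = 1.551 V.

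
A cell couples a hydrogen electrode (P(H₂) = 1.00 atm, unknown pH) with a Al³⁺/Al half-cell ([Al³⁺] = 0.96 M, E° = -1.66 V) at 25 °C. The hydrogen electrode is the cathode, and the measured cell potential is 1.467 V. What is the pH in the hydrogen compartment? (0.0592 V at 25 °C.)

E°_cell = 1.66 V and n = 6.
log Q = n(E° − E)/0.0592 = 6×(1.66 − 1.467)/0.0592 = 19.561.
With Q = [Al³⁺]^2·P(H₂)^3 / [H⁺]^6, solving for [H⁺] gives log[H⁺] = -3.266, so pH = 3.27.

pH = 3.27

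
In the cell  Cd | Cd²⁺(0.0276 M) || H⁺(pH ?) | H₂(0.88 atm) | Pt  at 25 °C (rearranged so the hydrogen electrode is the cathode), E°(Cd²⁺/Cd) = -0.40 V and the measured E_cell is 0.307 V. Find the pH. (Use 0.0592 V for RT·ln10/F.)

pH = 2.38

E°_cell = 0.40 V and n = 2.
log Q = n(E° − E)/0.0592 = 2×(0.40 − 0.307)/0.0592 = 3.142.
With Q = [Cd²⁺]·P(H₂) / [H⁺]^2, solving for [H⁺] gives log[H⁺] = -2.378, so pH = 2.38.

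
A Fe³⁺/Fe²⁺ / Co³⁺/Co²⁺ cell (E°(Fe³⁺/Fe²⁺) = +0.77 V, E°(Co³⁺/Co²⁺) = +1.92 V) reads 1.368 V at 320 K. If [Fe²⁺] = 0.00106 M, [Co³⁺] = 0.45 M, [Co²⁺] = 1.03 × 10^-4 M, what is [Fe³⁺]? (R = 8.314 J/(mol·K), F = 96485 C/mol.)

0.0017 M

From the Nernst equation, ln Q = nF(E° − E)/RT = 1×96485×(1.15 − 1.368)/(8.314×320) = -7.906, so Q = 3.69 × 10^-4.
With Q = [Fe³⁺]·[Co²⁺]/([Fe²⁺]·[Co³⁺]) and the known concentrations, [Fe³⁺] in the numerator gives [Fe³⁺] = 0.0017 M.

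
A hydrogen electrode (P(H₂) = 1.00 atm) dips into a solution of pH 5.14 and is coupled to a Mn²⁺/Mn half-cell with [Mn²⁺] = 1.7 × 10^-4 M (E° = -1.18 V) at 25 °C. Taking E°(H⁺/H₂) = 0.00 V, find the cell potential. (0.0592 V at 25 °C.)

0.99 V

The hydrogen couple is the cathode, so E°_cell = 1.18 V; n = 2.
[H⁺] = 10^(−5.14) = 7.2 × 10^-6 M, and Q = [Mn²⁺]·P(H₂) / [H⁺]^2 = 3.24 × 10^6.
E = E° − (0.0592/2) log Q = 1.18 − (0.0592/2)(6.510) = 0.987 V.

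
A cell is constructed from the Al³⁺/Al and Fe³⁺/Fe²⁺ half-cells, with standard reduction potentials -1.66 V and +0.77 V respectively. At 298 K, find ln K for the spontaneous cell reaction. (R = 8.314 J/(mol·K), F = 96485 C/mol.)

ln K = 283.9

E°_cell = +0.77 − (-1.66) = 2.43 V, with n = 3 electrons transferred.
At equilibrium E = 0, so the Nernst equation gives ln K = nFE°/RT = (3)(96485)(2.43)/((8.314)(298)) = 283.90.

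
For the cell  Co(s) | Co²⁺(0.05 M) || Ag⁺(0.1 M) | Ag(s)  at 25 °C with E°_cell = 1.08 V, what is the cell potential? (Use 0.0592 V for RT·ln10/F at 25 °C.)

Balancing electrons gives n = 2; the reaction quotient is Q = [Co²⁺]/[Ag⁺]^2 = 5.00.
At 25 °C, E = E° − (0.0592/n) log Q = 1.08 − (0.0592/2)(0.699) = 1.080 − 0.021 = 1.059 V.

1.06 V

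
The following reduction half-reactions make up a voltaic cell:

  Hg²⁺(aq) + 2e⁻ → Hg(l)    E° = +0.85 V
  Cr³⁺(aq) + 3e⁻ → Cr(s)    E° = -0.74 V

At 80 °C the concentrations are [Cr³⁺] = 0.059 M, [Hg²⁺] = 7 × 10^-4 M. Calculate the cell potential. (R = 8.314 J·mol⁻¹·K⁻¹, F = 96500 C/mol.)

The Hg²⁺/Hg couple has the higher reduction potential and acts as the cathode, so E°_cell = +0.85 − (-0.74) = 1.59 V.
Balancing electrons gives n = 6; the reaction quotient is Q = [Cr³⁺]^2/[Hg²⁺]^3 = 1.01 × 10^7.
E = E° − (RT/nF) ln Q = 1.59 − (8.314×353)/(6×96500) × (16.133) = 1.590 − 0.082 = 1.508 V.

1.51 V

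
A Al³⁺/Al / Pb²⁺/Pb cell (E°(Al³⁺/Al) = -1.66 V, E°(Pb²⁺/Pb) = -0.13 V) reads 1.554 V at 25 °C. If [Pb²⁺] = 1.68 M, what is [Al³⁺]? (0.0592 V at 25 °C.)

From the Nernst equation, log Q = n(E° − E)/0.0592 = 6(1.53 − 1.554)/0.0592 = -2.432, so Q = 0.00369.
With Q = [Al³⁺]^2/[Pb²⁺]^3 and the known concentrations, [Al³⁺]^2 in the numerator gives [Al³⁺] = 0.13 M.

0.13 M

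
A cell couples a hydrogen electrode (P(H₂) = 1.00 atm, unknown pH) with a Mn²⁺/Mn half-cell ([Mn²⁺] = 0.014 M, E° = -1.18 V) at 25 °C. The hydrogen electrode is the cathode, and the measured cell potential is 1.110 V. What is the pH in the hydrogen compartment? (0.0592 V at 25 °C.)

pH = 2.11

E°_cell = 1.18 V and n = 2.
log Q = n(E° − E)/0.0592 = 2×(1.18 − 1.110)/0.0592 = 2.365.
With Q = [Mn²⁺]·P(H₂) / [H⁺]^2, solving for [H⁺] gives log[H⁺] = -2.109, so pH = 2.11.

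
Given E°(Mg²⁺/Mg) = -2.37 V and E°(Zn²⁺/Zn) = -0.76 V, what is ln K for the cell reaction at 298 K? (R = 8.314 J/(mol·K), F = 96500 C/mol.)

E°_cell = -0.76 − (-2.37) = 1.61 V, with n = 2 electrons transferred.
At equilibrium E = 0, so the Nernst equation gives ln K = nFE°/RT = (2)(96500)(1.61)/((8.314)(298)) = 125.42.

ln K = 125.4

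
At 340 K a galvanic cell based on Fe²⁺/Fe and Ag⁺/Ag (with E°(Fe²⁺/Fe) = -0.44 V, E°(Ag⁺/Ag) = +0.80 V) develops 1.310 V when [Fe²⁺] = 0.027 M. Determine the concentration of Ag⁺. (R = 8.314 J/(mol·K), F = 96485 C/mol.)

1.8 M

From the Nernst equation, ln Q = nF(E° − E)/RT = 2×96485×(1.24 − 1.310)/(8.314×340) = -4.779, so Q = 0.00841.
With Q = [Fe²⁺]/[Ag⁺]^2 and the known concentrations, [Ag⁺]^2 in the denominator gives [Ag⁺] = 1.8 M.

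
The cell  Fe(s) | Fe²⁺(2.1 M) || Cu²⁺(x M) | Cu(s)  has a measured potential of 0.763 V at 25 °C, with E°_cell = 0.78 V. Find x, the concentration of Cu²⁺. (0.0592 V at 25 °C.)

0.56 M

From the Nernst equation, log Q = n(E° − E)/0.0592 = 2(0.78 − 0.763)/0.0592 = 0.574, so Q = 3.75.
With Q = [Fe²⁺]/[Cu²⁺] and the known concentrations, [Cu²⁺] in the denominator gives [Cu²⁺] = 0.56 M.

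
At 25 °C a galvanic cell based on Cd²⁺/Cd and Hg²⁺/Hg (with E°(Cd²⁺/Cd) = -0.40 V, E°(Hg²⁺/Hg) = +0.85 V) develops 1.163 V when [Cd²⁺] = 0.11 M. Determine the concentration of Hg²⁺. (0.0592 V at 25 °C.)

1.3 × 10^-4 M

From the Nernst equation, log Q = n(E° − E)/0.0592 = 2(1.25 − 1.163)/0.0592 = 2.939, so Q = 869.
With Q = [Cd²⁺]/[Hg²⁺] and the known concentrations, [Hg²⁺] in the denominator gives [Hg²⁺] = 1.3 × 10^-4 M.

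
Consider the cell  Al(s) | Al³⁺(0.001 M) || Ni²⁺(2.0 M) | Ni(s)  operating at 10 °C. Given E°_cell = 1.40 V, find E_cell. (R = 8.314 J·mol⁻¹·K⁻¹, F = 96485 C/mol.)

Balancing electrons gives n = 6; the reaction quotient is Q = [Al³⁺]^2/[Ni²⁺]^3 = 1.25 × 10^-7.
E = E° − (RT/nF) ln Q = 1.40 − (8.314×283)/(6×96485) × (-15.895) = 1.400 + 0.065 = 1.465 V.

1.46 V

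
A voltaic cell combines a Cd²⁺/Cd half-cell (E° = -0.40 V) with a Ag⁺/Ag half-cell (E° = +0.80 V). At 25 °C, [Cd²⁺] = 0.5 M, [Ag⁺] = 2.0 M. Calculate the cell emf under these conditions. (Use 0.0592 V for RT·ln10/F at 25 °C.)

The Ag⁺/Ag couple has the higher reduction potential and acts as the cathode, so E°_cell = +0.80 − (-0.40) = 1.20 V.
Balancing electrons gives n = 2; the reaction quotient is Q = [Cd²⁺]/[Ag⁺]^2 = 0.125.
At 25 °C, E = E° − (0.0592/n) log Q = 1.20 − (0.0592/2)(-0.903) = 1.200 + 0.027 = 1.227 V.

1.23 V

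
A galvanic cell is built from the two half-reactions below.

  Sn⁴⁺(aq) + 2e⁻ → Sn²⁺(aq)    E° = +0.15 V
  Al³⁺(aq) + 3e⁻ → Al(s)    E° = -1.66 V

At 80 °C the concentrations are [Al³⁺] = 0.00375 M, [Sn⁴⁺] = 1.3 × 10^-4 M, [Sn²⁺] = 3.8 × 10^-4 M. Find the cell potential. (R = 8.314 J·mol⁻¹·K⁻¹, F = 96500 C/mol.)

The Sn⁴⁺/Sn²⁺ couple has the higher reduction potential and acts as the cathode, so E°_cell = +0.15 − (-1.66) = 1.81 V.
Balancing electrons gives n = 6; the reaction quotient is Q = [Al³⁺]^2·[Sn²⁺]^3/[Sn⁴⁺]^3 = 3.51 × 10^-4.
E = E° − (RT/nF) ln Q = 1.81 − (8.314×353)/(6×96500) × (-7.954) = 1.810 + 0.040 = 1.850 V.

1.85 V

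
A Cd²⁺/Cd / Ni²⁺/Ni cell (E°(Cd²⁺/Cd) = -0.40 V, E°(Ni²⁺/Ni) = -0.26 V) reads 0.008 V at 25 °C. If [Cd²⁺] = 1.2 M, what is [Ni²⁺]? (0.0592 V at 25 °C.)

4.2 × 10^-5 M

From the Nernst equation, log Q = n(E° − E)/0.0592 = 2(0.14 − 0.008)/0.0592 = 4.459, so Q = 2.88 × 10^4.
With Q = [Cd²⁺]/[Ni²⁺] and the known concentrations, [Ni²⁺] in the denominator gives [Ni²⁺] = 4.2 × 10^-5 M.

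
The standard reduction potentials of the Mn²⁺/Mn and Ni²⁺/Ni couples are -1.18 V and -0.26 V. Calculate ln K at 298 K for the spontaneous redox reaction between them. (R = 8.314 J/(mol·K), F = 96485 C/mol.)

E°_cell = -0.26 − (-1.18) = 0.92 V, with n = 2 electrons transferred.
At equilibrium E = 0, so the Nernst equation gives ln K = nFE°/RT = (2)(96485)(0.92)/((8.314)(298)) = 71.66.

ln K = 71.7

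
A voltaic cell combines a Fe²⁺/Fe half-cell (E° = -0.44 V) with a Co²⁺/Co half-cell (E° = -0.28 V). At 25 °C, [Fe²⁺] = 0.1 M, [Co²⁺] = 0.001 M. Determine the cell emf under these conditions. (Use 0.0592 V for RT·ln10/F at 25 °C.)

0.101 V

The Co²⁺/Co couple has the higher reduction potential and acts as the cathode, so E°_cell = -0.28 − (-0.44) = 0.16 V.
Balancing electrons gives n = 2; the reaction quotient is Q = [Fe²⁺]/[Co²⁺] = 100.
At 25 °C, E = E° − (0.0592/n) log Q = 0.16 − (0.0592/2)(2.000) = 0.160 − 0.059 = 0.101 V.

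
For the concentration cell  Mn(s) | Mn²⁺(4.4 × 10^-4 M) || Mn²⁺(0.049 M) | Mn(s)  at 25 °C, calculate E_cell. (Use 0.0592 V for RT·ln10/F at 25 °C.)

Both half-cells are Mn²⁺/Mn, so E°_cell = 0. The concentrated side is the cathode; the cell reaction moves Mn²⁺ from high to low concentration with n = 2.
Q = [Mn²⁺]_dilute/[Mn²⁺]_conc = 4.4 × 10^-4/0.049 = 0.00898.
E = 0 − (0.0592/2) log Q = −(0.0592/2)(-2.047) = 0.0606 V.

0.061 V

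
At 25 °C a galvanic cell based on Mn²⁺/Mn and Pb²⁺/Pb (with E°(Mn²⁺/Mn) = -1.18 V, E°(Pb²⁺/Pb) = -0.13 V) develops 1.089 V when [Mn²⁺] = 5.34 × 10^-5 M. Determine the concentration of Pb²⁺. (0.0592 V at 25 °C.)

From the Nernst equation, log Q = n(E° − E)/0.0592 = 2(1.05 − 1.089)/0.0592 = -1.318, so Q = 0.0481.
With Q = [Mn²⁺]/[Pb²⁺] and the known concentrations, [Pb²⁺] in the denominator gives [Pb²⁺] = 0.0011 M.

0.0011 M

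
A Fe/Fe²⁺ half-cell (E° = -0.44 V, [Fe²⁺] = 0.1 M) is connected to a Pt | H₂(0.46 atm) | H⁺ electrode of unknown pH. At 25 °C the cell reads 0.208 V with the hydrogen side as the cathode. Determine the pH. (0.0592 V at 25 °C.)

pH = 4.59

E°_cell = 0.44 V and n = 2.
log Q = n(E° − E)/0.0592 = 2×(0.44 − 0.208)/0.0592 = 7.838.
With Q = [Fe²⁺]·P(H₂) / [H⁺]^2, solving for [H⁺] gives log[H⁺] = -4.588, so pH = 4.59.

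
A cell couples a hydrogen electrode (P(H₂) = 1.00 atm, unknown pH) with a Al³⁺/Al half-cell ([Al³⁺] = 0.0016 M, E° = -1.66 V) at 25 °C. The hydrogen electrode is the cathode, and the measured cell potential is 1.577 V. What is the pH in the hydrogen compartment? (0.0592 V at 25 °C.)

E°_cell = 1.66 V and n = 6.
log Q = n(E° − E)/0.0592 = 6×(1.66 − 1.577)/0.0592 = 8.412.
With Q = [Al³⁺]^2·P(H₂)^3 / [H⁺]^6, solving for [H⁺] gives log[H⁺] = -2.334, so pH = 2.33.

pH = 2.33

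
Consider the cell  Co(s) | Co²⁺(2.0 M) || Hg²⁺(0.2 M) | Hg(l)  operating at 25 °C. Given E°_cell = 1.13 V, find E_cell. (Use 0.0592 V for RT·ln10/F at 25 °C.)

Balancing electrons gives n = 2; the reaction quotient is Q = [Co²⁺]/[Hg²⁺] = 10.0.
At 25 °C, E = E° − (0.0592/n) log Q = 1.13 − (0.0592/2)(1.000) = 1.130 − 0.030 = 1.100 V.

1.10 V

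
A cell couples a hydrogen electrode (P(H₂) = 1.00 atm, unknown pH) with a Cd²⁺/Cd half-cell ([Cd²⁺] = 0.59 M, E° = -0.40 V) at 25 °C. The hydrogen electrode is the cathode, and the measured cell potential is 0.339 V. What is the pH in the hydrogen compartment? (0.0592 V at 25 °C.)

pH = 1.14

E°_cell = 0.40 V and n = 2.
log Q = n(E° − E)/0.0592 = 2×(0.40 − 0.339)/0.0592 = 2.061.
With Q = [Cd²⁺]·P(H₂) / [H⁺]^2, solving for [H⁺] gives log[H⁺] = -1.145, so pH = 1.14.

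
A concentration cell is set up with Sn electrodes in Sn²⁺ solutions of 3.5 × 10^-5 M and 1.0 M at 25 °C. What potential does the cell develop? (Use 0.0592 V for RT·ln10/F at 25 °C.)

0.13 V

Both half-cells are Sn²⁺/Sn, so E°_cell = 0. The concentrated side is the cathode; the cell reaction moves Sn²⁺ from high to low concentration with n = 2.
Q = [Sn²⁺]_dilute/[Sn²⁺]_conc = 3.5 × 10^-5/1.0 = 3.5 × 10^-5.
E = 0 − (0.0592/2) log Q = −(0.0592/2)(-4.456) = 0.1319 V.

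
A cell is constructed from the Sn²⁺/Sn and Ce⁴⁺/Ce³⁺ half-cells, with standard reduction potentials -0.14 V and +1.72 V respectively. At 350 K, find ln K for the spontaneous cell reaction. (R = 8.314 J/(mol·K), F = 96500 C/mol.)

E°_cell = +1.72 − (-0.14) = 1.86 V, with n = 2 electrons transferred.
At equilibrium E = 0, so the Nernst equation gives ln K = nFE°/RT = (2)(96500)(1.86)/((8.314)(350)) = 123.37.

ln K = 123.4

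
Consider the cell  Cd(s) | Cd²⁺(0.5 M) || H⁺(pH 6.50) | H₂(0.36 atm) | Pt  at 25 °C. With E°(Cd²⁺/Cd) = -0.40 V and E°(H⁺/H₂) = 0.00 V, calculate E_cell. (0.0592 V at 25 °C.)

The hydrogen couple is the cathode, so E°_cell = 0.40 V; n = 2.
[H⁺] = 10^(−6.50) = 3.2 × 10^-7 M, and Q = [Cd²⁺]·P(H₂) / [H⁺]^2 = 1.8 × 10^12.
E = E° − (0.0592/2) log Q = 0.40 − (0.0592/2)(12.255) = 0.037 V.

0.037 V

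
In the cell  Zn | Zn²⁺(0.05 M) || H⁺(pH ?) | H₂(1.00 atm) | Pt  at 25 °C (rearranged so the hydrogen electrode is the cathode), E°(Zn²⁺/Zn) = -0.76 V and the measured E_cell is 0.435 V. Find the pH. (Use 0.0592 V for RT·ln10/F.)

E°_cell = 0.76 V and n = 2.
log Q = n(E° − E)/0.0592 = 2×(0.76 − 0.435)/0.0592 = 10.980.
With Q = [Zn²⁺]·P(H₂) / [H⁺]^2, solving for [H⁺] gives log[H⁺] = -6.140, so pH = 6.14.

pH = 6.14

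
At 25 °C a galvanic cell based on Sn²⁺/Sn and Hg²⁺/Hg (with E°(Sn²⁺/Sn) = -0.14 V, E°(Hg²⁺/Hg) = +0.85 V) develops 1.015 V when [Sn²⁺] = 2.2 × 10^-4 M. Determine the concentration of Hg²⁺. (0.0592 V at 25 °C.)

From the Nernst equation, log Q = n(E° − E)/0.0592 = 2(0.99 − 1.015)/0.0592 = -0.845, so Q = 0.143.
With Q = [Sn²⁺]/[Hg²⁺] and the known concentrations, [Hg²⁺] in the denominator gives [Hg²⁺] = 0.0015 M.

0.0015 M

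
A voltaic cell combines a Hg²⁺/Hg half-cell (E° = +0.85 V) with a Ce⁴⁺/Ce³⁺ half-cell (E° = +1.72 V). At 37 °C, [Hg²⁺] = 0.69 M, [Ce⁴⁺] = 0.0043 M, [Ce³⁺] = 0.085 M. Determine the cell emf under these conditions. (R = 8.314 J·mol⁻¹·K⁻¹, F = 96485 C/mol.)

The Ce⁴⁺/Ce³⁺ couple has the higher reduction potential and acts as the cathode, so E°_cell = +1.72 − (+0.85) = 0.87 V.
Balancing electrons gives n = 2; the reaction quotient is Q = [Hg²⁺]·[Ce³⁺]^2/[Ce⁴⁺]^2 = 270.
E = E° − (RT/nF) ln Q = 0.87 − (8.314×310)/(2×96485) × (5.597) = 0.870 − 0.075 = 0.795 V.

0.795 V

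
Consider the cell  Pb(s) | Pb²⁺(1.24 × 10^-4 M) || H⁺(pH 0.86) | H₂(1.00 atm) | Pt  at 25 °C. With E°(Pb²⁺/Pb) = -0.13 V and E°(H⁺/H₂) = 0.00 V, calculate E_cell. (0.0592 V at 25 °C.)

The hydrogen couple is the cathode, so E°_cell = 0.13 V; n = 2.
[H⁺] = 10^(−0.86) = 0.14 M, and Q = [Pb²⁺]·P(H₂) / [H⁺]^2 = 0.00651.
E = E° − (0.0592/2) log Q = 0.13 − (0.0592/2)(-2.187) = 0.195 V.

0.19 V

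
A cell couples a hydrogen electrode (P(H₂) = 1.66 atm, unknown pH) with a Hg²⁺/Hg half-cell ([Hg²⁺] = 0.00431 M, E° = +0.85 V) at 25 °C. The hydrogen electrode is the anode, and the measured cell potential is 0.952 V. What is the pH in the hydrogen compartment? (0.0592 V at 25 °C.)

pH = 2.80

E°_cell = 0.85 V and n = 2.
log Q = n(E° − E)/0.0592 = 2×(0.85 − 0.952)/0.0592 = -3.446.
With Q = [H⁺]^2 / ([Hg²⁺]·P(H₂)), solving for [H⁺] gives log[H⁺] = -2.796, so pH = 2.80.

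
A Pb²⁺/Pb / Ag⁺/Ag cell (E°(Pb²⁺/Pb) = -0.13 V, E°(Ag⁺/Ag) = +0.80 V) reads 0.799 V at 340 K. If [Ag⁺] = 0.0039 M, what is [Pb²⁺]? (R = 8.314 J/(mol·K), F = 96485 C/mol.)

From the Nernst equation, ln Q = nF(E° − E)/RT = 2×96485×(0.93 − 0.799)/(8.314×340) = 8.943, so Q = 7650.
With Q = [Pb²⁺]/[Ag⁺]^2 and the known concentrations, [Pb²⁺] in the numerator gives [Pb²⁺] = 0.12 M.

0.12 M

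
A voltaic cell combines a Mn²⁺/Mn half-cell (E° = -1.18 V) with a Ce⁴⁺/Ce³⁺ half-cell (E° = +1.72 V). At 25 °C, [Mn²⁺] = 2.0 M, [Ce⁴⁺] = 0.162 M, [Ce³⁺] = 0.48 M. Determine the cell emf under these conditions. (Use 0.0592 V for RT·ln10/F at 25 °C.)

The Ce⁴⁺/Ce³⁺ couple has the higher reduction potential and acts as the cathode, so E°_cell = +1.72 − (-1.18) = 2.90 V.
Balancing electrons gives n = 2; the reaction quotient is Q = [Mn²⁺]·[Ce³⁺]^2/[Ce⁴⁺]^2 = 17.6.
At 25 °C, E = E° − (0.0592/n) log Q = 2.90 − (0.0592/2)(1.244) = 2.900 − 0.037 = 2.863 V.

2.86 V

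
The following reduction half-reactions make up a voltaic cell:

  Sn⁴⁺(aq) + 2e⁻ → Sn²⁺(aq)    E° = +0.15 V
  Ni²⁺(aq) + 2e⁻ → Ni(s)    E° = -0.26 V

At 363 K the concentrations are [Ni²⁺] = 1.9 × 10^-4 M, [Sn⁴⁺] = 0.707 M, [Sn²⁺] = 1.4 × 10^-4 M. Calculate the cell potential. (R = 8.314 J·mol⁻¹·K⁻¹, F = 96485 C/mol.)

0.677 V

The Sn⁴⁺/Sn²⁺ couple has the higher reduction potential and acts as the cathode, so E°_cell = +0.15 − (-0.26) = 0.41 V.
Balancing electrons gives n = 2; the reaction quotient is Q = [Ni²⁺]·[Sn²⁺]/[Sn⁴⁺] = 3.76 × 10^-8.
E = E° − (RT/nF) ln Q = 0.41 − (8.314×363)/(2×96485) × (-17.096) = 0.410 + 0.267 = 0.677 V.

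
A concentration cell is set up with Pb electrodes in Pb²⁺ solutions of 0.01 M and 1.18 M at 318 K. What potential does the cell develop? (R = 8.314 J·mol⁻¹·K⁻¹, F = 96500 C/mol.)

Both half-cells are Pb²⁺/Pb, so E°_cell = 0. The concentrated side is the cathode; the cell reaction moves Pb²⁺ from high to low concentration with n = 2.
Q = [Pb²⁺]_dilute/[Pb²⁺]_conc = 0.01/1.18 = 0.00847.
E = 0 − (RT/nF) ln Q = −((8.314×318)/(2×96500))(-4.771) = 0.0654 V.

0.065 V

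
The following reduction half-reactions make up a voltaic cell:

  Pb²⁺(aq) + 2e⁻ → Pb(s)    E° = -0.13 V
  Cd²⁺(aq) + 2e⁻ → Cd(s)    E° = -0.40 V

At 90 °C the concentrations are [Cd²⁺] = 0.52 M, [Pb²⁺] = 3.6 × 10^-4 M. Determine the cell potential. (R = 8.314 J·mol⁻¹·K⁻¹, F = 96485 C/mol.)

0.156 V

The Pb²⁺/Pb couple has the higher reduction potential and acts as the cathode, so E°_cell = -0.13 − (-0.40) = 0.27 V.
Balancing electrons gives n = 2; the reaction quotient is Q = [Cd²⁺]/[Pb²⁺] = 1440.
E = E° − (RT/nF) ln Q = 0.27 − (8.314×363)/(2×96485) × (7.275) = 0.270 − 0.114 = 0.156 V.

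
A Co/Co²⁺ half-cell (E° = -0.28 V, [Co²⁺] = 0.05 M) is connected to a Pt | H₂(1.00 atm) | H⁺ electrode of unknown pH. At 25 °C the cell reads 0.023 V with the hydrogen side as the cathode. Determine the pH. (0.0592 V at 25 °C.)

pH = 4.99

E°_cell = 0.28 V and n = 2.
log Q = n(E° − E)/0.0592 = 2×(0.28 − 0.023)/0.0592 = 8.682.
With Q = [Co²⁺]·P(H₂) / [H⁺]^2, solving for [H⁺] gives log[H⁺] = -4.992, so pH = 4.99.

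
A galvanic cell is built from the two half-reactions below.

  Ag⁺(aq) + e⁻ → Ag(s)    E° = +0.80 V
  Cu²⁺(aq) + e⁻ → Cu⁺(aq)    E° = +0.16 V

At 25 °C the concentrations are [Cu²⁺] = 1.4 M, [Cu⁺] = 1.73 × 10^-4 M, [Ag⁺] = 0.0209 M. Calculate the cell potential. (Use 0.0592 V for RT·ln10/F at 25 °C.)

The Ag⁺/Ag couple has the higher reduction potential and acts as the cathode, so E°_cell = +0.80 − (+0.16) = 0.64 V.
Balancing electrons gives n = 1; the reaction quotient is Q = [Cu²⁺]/([Cu⁺]·[Ag⁺]) = 3.87 × 10^5.
At 25 °C, E = E° − (0.0592/n) log Q = 0.64 − (0.0592/1)(5.588) = 0.640 − 0.331 = 0.309 V.

0.309 V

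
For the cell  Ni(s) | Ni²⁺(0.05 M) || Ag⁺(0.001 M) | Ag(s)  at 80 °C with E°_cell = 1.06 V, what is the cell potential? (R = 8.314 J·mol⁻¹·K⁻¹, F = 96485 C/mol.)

Balancing electrons gives n = 2; the reaction quotient is Q = [Ni²⁺]/[Ag⁺]^2 = 5 × 10^4.
E = E° − (RT/nF) ln Q = 1.06 − (8.314×353)/(2×96485) × (10.820) = 1.060 − 0.165 = 0.895 V.

0.895 V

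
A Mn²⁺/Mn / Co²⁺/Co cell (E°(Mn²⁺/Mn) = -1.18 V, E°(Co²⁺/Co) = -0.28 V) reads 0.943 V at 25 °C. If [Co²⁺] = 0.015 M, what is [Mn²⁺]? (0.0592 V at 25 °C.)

From the Nernst equation, log Q = n(E° − E)/0.0592 = 2(0.90 − 0.943)/0.0592 = -1.453, so Q = 0.0353.
With Q = [Mn²⁺]/[Co²⁺] and the known concentrations, [Mn²⁺] in the numerator gives [Mn²⁺] = 5.3 × 10^-4 M.

5.3 × 10^-4 M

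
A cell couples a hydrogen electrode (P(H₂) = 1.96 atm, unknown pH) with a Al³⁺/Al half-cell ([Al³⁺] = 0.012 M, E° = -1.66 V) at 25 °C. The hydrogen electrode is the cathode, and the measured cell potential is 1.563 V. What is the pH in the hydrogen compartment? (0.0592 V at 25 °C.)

pH = 2.13

E°_cell = 1.66 V and n = 6.
log Q = n(E° − E)/0.0592 = 6×(1.66 − 1.563)/0.0592 = 9.831.
With Q = [Al³⁺]^2·P(H₂)^3 / [H⁺]^6, solving for [H⁺] gives log[H⁺] = -2.133, so pH = 2.13.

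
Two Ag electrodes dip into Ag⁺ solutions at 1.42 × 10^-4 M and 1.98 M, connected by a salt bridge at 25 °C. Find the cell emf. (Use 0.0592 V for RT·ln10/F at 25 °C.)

Both half-cells are Ag⁺/Ag, so E°_cell = 0. The concentrated side is the cathode; the cell reaction moves Ag⁺ from high to low concentration with n = 1.
Q = [Ag⁺]_dilute/[Ag⁺]_conc = 1.42 × 10^-4/1.98 = 7.17 × 10^-5.
E = 0 − (0.0592/1) log Q = −(0.0592/1)(-4.144) = 0.2453 V.

0.25 V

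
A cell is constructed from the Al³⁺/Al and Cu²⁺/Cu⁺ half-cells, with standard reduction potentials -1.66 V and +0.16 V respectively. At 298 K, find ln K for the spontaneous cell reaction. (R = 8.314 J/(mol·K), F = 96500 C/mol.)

ln K = 212.7

E°_cell = +0.16 − (-1.66) = 1.82 V, with n = 3 electrons transferred.
At equilibrium E = 0, so the Nernst equation gives ln K = nFE°/RT = (3)(96500)(1.82)/((8.314)(298)) = 212.66.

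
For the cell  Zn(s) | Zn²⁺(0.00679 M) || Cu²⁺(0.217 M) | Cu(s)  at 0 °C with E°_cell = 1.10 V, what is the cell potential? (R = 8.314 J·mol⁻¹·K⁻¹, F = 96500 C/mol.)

1.14 V

Balancing electrons gives n = 2; the reaction quotient is Q = [Zn²⁺]/[Cu²⁺] = 0.0313.
E = E° − (RT/nF) ln Q = 1.10 − (8.314×273)/(2×96500) × (-3.464) = 1.100 + 0.041 = 1.141 V.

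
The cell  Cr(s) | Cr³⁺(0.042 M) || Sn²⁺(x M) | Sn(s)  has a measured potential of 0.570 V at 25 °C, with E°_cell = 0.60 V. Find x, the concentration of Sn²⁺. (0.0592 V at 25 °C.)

From the Nernst equation, log Q = n(E° − E)/0.0592 = 6(0.60 − 0.570)/0.0592 = 3.041, so Q = 1100.
With Q = [Cr³⁺]^2/[Sn²⁺]^3 and the known concentrations, [Sn²⁺]^3 in the denominator gives [Sn²⁺] = 0.012 M.

0.012 M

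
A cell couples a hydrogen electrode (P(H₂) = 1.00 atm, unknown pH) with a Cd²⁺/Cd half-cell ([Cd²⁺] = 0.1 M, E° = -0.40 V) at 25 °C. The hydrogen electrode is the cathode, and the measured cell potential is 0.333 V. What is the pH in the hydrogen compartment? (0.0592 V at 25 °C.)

E°_cell = 0.40 V and n = 2.
log Q = n(E° − E)/0.0592 = 2×(0.40 − 0.333)/0.0592 = 2.264.
With Q = [Cd²⁺]·P(H₂) / [H⁺]^2, solving for [H⁺] gives log[H⁺] = -1.632, so pH = 1.63.

pH = 1.63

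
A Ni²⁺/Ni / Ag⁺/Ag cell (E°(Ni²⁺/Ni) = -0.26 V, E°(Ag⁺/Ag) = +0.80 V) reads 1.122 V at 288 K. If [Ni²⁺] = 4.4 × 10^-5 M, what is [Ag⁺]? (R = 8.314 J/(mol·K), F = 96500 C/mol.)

From the Nernst equation, ln Q = nF(E° − E)/RT = 2×96500×(1.06 − 1.122)/(8.314×288) = -4.997, so Q = 0.00676.
With Q = [Ni²⁺]/[Ag⁺]^2 and the known concentrations, [Ag⁺]^2 in the denominator gives [Ag⁺] = 0.081 M.

0.081 M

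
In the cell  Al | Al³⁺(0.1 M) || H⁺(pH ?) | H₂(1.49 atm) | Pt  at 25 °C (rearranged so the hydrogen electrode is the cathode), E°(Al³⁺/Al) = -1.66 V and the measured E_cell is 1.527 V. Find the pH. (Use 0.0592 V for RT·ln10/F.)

E°_cell = 1.66 V and n = 6.
log Q = n(E° − E)/0.0592 = 6×(1.66 − 1.527)/0.0592 = 13.480.
With Q = [Al³⁺]^2·P(H₂)^3 / [H⁺]^6, solving for [H⁺] gives log[H⁺] = -2.493, so pH = 2.49.

pH = 2.49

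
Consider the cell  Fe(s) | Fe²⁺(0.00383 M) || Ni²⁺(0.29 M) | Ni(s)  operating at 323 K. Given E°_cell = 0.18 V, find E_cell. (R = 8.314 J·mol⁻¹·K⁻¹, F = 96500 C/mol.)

0.240 V

Balancing electrons gives n = 2; the reaction quotient is Q = [Fe²⁺]/[Ni²⁺] = 0.0132.
E = E° − (RT/nF) ln Q = 0.18 − (8.314×323)/(2×96500) × (-4.327) = 0.180 + 0.060 = 0.240 V.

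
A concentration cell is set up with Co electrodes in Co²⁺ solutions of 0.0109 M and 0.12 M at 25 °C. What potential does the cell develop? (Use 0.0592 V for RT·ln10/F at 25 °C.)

0.031 V

Both half-cells are Co²⁺/Co, so E°_cell = 0. The concentrated side is the cathode; the cell reaction moves Co²⁺ from high to low concentration with n = 2.
Q = [Co²⁺]_dilute/[Co²⁺]_conc = 0.0109/0.12 = 0.0908.
E = 0 − (0.0592/2) log Q = −(0.0592/2)(-1.042) = 0.0308 V.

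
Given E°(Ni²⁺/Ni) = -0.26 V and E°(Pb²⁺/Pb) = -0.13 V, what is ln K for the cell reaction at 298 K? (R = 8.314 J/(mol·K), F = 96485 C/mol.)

E°_cell = -0.13 − (-0.26) = 0.13 V, with n = 2 electrons transferred.
At equilibrium E = 0, so the Nernst equation gives ln K = nFE°/RT = (2)(96485)(0.13)/((8.314)(298)) = 10.13.

ln K = 10.1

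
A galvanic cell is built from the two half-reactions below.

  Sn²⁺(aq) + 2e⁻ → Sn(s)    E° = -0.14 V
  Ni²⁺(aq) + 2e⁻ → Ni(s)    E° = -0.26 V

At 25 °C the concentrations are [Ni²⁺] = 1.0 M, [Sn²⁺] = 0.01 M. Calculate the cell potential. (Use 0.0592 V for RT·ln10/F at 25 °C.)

The Sn²⁺/Sn couple has the higher reduction potential and acts as the cathode, so E°_cell = -0.14 − (-0.26) = 0.12 V.
Balancing electrons gives n = 2; the reaction quotient is Q = [Ni²⁺]/[Sn²⁺] = 100.
At 25 °C, E = E° − (0.0592/n) log Q = 0.12 − (0.0592/2)(2.000) = 0.120 − 0.059 = 0.061 V.

0.061 V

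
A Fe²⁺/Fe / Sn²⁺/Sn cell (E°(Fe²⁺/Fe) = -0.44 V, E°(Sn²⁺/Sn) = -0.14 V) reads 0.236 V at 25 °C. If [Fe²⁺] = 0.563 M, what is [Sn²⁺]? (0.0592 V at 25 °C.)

0.0039 M

From the Nernst equation, log Q = n(E° − E)/0.0592 = 2(0.30 − 0.236)/0.0592 = 2.162, so Q = 145.
With Q = [Fe²⁺]/[Sn²⁺] and the known concentrations, [Sn²⁺] in the denominator gives [Sn²⁺] = 0.0039 M.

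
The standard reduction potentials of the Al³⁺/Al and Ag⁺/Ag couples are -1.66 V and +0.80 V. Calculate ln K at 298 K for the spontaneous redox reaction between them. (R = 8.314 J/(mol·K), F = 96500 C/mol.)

E°_cell = +0.80 − (-1.66) = 2.46 V, with n = 3 electrons transferred.
At equilibrium E = 0, so the Nernst equation gives ln K = nFE°/RT = (3)(96500)(2.46)/((8.314)(298)) = 287.45.

ln K = 287.4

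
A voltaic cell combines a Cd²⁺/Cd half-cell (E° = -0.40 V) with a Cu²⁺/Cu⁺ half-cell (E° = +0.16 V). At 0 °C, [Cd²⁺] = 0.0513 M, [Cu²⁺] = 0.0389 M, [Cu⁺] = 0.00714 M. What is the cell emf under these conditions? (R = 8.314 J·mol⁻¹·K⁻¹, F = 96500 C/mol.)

The Cu²⁺/Cu⁺ couple has the higher reduction potential and acts as the cathode, so E°_cell = +0.16 − (-0.40) = 0.56 V.
Balancing electrons gives n = 2; the reaction quotient is Q = [Cd²⁺]·[Cu⁺]^2/[Cu²⁺]^2 = 0.00173.
E = E° − (RT/nF) ln Q = 0.56 − (8.314×273)/(2×96500) × (-6.361) = 0.560 + 0.075 = 0.635 V.

0.635 V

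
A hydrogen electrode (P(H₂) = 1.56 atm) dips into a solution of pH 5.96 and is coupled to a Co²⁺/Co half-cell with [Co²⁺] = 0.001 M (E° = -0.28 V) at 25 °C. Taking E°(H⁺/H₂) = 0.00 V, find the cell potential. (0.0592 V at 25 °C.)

The hydrogen couple is the cathode, so E°_cell = 0.28 V; n = 2.
[H⁺] = 10^(−5.96) = 1.1 × 10^-6 M, and Q = [Co²⁺]·P(H₂) / [H⁺]^2 = 1.3 × 10^9.
E = E° − (0.0592/2) log Q = 0.28 − (0.0592/2)(9.113) = 0.010 V.

0.010 V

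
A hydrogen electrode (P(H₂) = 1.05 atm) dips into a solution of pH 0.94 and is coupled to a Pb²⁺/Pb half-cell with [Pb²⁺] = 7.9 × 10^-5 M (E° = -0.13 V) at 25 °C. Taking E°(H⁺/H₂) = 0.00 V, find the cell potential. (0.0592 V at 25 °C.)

The hydrogen couple is the cathode, so E°_cell = 0.13 V; n = 2.
[H⁺] = 10^(−0.94) = 0.11 M, and Q = [Pb²⁺]·P(H₂) / [H⁺]^2 = 0.00629.
E = E° − (0.0592/2) log Q = 0.13 − (0.0592/2)(-2.201) = 0.195 V.

0.20 V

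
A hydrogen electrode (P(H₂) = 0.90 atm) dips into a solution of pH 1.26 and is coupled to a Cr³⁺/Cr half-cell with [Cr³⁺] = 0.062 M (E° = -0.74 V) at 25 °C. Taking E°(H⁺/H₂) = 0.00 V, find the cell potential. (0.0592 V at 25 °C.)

The hydrogen couple is the cathode, so E°_cell = 0.74 V; n = 6.
[H⁺] = 10^(−1.26) = 0.055 M, and Q = [Cr³⁺]^2·P(H₂)^3 / [H⁺]^6 = 1.02 × 10^5.
E = E° − (0.0592/6) log Q = 0.74 − (0.0592/6)(5.008) = 0.691 V.

0.69 V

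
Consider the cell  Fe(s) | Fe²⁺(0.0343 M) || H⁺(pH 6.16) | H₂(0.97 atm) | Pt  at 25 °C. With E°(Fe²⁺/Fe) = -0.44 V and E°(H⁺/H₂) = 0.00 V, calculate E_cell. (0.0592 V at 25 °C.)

0.12 V

The hydrogen couple is the cathode, so E°_cell = 0.44 V; n = 2.
[H⁺] = 10^(−6.16) = 6.9 × 10^-7 M, and Q = [Fe²⁺]·P(H₂) / [H⁺]^2 = 6.95 × 10^10.
E = E° − (0.0592/2) log Q = 0.44 − (0.0592/2)(10.842) = 0.119 V.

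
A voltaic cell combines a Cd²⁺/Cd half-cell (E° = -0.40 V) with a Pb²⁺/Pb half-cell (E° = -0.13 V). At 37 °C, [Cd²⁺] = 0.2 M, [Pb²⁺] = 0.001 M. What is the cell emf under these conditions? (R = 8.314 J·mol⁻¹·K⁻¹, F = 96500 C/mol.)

0.199 V

The Pb²⁺/Pb couple has the higher reduction potential and acts as the cathode, so E°_cell = -0.13 − (-0.40) = 0.27 V.
Balancing electrons gives n = 2; the reaction quotient is Q = [Cd²⁺]/[Pb²⁺] = 200.
E = E° − (RT/nF) ln Q = 0.27 − (8.314×310)/(2×96500) × (5.298) = 0.270 − 0.071 = 0.199 V.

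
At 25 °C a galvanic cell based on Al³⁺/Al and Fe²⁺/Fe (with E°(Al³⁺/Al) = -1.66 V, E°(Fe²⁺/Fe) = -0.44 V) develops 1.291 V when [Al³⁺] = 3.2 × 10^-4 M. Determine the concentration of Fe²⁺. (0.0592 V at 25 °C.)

From the Nernst equation, log Q = n(E° − E)/0.0592 = 6(1.22 − 1.291)/0.0592 = -7.196, so Q = 6.37 × 10^-8.
With Q = [Al³⁺]^2/[Fe²⁺]^3 and the known concentrations, [Fe²⁺]^3 in the denominator gives [Fe²⁺] = 1.2 M.

1.2 M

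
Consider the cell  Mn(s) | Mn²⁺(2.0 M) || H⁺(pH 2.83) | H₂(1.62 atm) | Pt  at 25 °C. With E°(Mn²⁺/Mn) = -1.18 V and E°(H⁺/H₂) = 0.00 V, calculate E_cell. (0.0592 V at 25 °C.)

The hydrogen couple is the cathode, so E°_cell = 1.18 V; n = 2.
[H⁺] = 10^(−2.83) = 0.0015 M, and Q = [Mn²⁺]·P(H₂) / [H⁺]^2 = 1.48 × 10^6.
E = E° − (0.0592/2) log Q = 1.18 − (0.0592/2)(6.171) = 0.997 V.

1.00 V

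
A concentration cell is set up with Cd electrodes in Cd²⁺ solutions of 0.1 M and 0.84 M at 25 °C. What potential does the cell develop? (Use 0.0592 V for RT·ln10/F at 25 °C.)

0.027 V

Both half-cells are Cd²⁺/Cd, so E°_cell = 0. The concentrated side is the cathode; the cell reaction moves Cd²⁺ from high to low concentration with n = 2.
Q = [Cd²⁺]_dilute/[Cd²⁺]_conc = 0.1/0.84 = 0.119.
E = 0 − (0.0592/2) log Q = −(0.0592/2)(-0.924) = 0.0274 V.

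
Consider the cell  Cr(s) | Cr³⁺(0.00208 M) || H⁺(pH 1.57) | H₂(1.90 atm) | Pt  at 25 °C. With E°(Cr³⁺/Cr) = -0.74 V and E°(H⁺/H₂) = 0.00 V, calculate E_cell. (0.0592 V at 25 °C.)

0.69 V

The hydrogen couple is the cathode, so E°_cell = 0.74 V; n = 6.
[H⁺] = 10^(−1.57) = 0.027 M, and Q = [Cr³⁺]^2·P(H₂)^3 / [H⁺]^6 = 7.81 × 10^4.
E = E° − (0.0592/6) log Q = 0.74 − (0.0592/6)(4.892) = 0.692 V.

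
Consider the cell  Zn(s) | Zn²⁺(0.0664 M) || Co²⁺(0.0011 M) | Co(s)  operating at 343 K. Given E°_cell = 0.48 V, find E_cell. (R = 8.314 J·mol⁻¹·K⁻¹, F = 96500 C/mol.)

Balancing electrons gives n = 2; the reaction quotient is Q = [Zn²⁺]/[Co²⁺] = 60.4.
E = E° − (RT/nF) ln Q = 0.48 − (8.314×343)/(2×96500) × (4.100) = 0.480 − 0.061 = 0.419 V.

0.419 V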